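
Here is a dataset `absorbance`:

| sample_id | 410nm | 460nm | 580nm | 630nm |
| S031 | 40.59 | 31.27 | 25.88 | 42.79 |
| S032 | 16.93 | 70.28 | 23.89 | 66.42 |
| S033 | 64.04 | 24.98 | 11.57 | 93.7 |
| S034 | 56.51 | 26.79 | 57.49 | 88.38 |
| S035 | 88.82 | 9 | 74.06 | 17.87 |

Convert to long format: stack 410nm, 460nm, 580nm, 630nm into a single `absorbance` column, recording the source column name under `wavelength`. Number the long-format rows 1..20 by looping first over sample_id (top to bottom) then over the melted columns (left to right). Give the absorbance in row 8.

20 rows total (5 × 4). Row 8: index ⌊(8-1)/4⌋ = 1 into sample_id → S032; (8-1) mod 4 = 3 into the melted columns → 630nm.
So row 8 is (S032, 630nm, 66.42); absorbance = 66.42.

66.42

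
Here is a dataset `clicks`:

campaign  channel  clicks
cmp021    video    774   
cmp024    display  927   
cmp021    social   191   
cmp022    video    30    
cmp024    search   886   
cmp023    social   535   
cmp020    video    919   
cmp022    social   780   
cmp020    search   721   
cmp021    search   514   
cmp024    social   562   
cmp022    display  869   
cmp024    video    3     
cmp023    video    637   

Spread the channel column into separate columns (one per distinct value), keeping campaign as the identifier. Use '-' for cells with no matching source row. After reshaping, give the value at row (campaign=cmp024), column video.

3

The long row with campaign=cmp024, channel=video has clicks=3.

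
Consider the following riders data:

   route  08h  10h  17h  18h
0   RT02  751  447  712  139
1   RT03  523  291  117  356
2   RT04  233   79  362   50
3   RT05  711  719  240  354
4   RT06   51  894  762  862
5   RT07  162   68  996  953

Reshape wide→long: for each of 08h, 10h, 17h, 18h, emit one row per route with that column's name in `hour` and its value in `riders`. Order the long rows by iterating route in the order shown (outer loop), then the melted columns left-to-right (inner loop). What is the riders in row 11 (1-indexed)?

24 rows total (6 × 4). Row 11: index ⌊(11-1)/4⌋ = 2 into route → RT04; (11-1) mod 4 = 2 into the melted columns → 17h.
So row 11 is (RT04, 17h, 362); riders = 362.

362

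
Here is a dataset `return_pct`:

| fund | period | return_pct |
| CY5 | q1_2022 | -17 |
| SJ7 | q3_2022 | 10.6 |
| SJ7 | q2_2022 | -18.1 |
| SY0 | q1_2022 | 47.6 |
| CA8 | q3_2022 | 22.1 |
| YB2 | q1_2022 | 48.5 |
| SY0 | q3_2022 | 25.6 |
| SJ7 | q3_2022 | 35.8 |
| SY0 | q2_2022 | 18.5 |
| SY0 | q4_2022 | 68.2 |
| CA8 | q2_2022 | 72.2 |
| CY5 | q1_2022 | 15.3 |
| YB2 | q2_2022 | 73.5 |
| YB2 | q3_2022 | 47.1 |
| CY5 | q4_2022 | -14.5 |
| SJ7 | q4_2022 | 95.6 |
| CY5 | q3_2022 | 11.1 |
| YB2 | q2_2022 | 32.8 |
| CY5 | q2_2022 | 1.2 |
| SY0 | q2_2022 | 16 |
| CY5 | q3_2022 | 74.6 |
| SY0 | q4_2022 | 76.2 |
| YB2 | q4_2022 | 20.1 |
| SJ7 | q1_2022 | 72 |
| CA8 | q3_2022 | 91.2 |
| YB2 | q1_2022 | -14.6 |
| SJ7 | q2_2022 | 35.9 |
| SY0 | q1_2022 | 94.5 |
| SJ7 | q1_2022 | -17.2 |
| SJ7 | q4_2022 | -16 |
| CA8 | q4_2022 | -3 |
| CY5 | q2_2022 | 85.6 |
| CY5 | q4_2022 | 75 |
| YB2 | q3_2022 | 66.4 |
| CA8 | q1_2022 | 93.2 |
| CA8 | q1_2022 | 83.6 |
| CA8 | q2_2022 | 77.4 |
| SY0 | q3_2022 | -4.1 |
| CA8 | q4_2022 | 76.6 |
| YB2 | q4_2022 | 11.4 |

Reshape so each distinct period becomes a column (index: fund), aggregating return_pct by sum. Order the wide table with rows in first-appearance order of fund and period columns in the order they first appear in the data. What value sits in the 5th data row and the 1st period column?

33.9

With rows in first-appearance order of fund, row 5 is fund=YB2. period columns in first-appearance order: q1_2022, q3_2022, q2_2022, q4_2022; column 1 is q1_2022.
Long rows with fund=YB2, period=q1_2022: 48.5 + -14.6 = 33.9.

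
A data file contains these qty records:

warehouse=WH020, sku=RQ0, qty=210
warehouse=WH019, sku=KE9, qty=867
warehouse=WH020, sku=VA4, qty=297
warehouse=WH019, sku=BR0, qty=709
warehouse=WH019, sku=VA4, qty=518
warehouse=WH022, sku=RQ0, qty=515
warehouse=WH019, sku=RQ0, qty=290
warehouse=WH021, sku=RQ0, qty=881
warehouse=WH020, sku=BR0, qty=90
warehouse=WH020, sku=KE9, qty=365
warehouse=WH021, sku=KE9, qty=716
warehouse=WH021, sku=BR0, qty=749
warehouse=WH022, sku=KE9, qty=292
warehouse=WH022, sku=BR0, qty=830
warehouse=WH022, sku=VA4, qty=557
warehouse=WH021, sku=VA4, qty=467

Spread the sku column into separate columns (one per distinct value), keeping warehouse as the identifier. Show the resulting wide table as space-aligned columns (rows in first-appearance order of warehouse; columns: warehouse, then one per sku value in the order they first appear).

warehouse  RQ0  KE9  VA4  BR0
WH020      210  365  297  90 
WH019      290  867  518  709
WH022      515  292  557  830
WH021      881  716  467  749

Columns: warehouse plus the 4 distinct sku values (RQ0, KE9, VA4, BR0).
For example, row WH020 column RQ0 takes qty=210 from the long row (WH020, RQ0).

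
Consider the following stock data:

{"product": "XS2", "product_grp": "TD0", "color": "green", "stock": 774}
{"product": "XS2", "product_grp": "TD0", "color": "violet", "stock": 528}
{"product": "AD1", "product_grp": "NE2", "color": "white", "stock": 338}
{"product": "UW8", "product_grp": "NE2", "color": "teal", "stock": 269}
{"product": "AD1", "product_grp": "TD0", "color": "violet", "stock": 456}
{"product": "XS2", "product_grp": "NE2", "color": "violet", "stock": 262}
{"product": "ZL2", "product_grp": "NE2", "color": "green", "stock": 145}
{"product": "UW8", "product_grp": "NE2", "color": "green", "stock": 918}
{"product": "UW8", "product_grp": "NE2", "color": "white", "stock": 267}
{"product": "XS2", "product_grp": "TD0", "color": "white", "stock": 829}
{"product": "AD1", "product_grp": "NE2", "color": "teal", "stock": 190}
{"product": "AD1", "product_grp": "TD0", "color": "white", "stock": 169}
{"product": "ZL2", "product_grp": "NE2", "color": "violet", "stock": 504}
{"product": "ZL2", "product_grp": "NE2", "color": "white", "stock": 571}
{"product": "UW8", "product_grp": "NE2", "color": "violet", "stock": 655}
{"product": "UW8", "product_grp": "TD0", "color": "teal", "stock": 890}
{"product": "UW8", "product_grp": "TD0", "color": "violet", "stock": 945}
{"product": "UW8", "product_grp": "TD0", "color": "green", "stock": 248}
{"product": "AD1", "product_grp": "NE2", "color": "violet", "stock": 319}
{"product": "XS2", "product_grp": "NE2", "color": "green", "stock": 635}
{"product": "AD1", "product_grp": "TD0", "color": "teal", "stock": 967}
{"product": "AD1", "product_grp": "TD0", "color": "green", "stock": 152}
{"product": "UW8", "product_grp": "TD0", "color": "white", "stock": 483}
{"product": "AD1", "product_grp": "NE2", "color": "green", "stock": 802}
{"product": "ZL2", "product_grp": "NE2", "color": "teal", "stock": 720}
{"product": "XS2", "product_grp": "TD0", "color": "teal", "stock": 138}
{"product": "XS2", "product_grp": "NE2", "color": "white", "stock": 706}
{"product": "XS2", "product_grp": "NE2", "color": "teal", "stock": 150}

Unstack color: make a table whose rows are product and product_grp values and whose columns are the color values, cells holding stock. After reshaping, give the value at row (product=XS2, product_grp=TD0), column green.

774

Wide layout: rows indexed by product and product_grp, columns are the 4 distinct color values (green, violet, white, teal).
Cell (product=XS2, product_grp=TD0, color=green) draws from the long row where product=XS2, product_grp=TD0 and color=green, which has stock=774.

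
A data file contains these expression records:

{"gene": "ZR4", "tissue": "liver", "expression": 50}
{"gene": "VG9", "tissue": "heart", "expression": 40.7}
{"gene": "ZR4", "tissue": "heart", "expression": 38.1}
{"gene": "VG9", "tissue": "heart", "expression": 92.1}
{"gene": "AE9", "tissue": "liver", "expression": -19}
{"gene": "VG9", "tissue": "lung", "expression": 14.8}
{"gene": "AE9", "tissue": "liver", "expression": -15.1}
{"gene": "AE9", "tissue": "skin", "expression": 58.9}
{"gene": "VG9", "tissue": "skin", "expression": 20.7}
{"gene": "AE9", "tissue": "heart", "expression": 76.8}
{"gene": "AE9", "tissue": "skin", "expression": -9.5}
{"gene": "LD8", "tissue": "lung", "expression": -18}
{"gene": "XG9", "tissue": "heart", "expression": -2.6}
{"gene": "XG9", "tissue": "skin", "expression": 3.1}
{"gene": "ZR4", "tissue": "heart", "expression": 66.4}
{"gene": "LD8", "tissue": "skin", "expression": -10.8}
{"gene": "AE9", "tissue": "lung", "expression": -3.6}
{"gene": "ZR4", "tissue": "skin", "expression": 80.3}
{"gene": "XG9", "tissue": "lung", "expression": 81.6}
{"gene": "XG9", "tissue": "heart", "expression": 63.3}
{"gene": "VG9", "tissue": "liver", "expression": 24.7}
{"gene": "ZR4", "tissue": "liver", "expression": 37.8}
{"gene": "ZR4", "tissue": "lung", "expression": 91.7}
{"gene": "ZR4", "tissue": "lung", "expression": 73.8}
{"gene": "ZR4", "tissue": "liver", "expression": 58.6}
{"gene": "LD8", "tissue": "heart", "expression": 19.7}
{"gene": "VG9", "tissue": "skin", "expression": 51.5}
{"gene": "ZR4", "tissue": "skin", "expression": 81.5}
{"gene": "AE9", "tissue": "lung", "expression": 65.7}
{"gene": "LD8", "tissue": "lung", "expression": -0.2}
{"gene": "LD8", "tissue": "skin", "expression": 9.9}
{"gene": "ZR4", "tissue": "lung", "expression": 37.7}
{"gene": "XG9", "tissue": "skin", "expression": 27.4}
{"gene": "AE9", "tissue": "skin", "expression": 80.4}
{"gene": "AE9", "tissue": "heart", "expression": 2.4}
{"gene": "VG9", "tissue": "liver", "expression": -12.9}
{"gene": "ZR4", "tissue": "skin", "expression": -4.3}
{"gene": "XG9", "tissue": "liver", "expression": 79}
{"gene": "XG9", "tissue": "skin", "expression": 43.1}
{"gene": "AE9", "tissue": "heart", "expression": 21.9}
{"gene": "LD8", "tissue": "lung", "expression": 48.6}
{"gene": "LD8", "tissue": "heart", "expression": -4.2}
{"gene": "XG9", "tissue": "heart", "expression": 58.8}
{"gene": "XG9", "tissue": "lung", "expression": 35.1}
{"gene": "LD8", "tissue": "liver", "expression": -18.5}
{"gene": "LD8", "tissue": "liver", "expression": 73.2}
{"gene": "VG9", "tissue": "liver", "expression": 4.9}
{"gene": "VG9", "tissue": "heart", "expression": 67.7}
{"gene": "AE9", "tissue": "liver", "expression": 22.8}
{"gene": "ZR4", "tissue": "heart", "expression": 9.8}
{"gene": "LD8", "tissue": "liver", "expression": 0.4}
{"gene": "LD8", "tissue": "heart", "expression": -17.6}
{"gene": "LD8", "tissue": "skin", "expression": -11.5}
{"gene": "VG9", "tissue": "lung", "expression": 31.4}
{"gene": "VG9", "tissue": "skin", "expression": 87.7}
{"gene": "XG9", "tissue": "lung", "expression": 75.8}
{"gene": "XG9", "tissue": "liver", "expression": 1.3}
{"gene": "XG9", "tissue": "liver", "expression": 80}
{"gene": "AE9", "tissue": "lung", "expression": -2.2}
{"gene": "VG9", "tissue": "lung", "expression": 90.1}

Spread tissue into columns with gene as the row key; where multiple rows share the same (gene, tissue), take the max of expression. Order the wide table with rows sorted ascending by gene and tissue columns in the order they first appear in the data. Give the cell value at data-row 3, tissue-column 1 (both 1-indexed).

With rows sorted ascending by gene, row 3 is gene=VG9. tissue columns in first-appearance order: liver, heart, lung, skin; column 1 is liver.
Long rows with gene=VG9, tissue=liver: max(24.7, -12.9, 4.9) = 24.7.

24.7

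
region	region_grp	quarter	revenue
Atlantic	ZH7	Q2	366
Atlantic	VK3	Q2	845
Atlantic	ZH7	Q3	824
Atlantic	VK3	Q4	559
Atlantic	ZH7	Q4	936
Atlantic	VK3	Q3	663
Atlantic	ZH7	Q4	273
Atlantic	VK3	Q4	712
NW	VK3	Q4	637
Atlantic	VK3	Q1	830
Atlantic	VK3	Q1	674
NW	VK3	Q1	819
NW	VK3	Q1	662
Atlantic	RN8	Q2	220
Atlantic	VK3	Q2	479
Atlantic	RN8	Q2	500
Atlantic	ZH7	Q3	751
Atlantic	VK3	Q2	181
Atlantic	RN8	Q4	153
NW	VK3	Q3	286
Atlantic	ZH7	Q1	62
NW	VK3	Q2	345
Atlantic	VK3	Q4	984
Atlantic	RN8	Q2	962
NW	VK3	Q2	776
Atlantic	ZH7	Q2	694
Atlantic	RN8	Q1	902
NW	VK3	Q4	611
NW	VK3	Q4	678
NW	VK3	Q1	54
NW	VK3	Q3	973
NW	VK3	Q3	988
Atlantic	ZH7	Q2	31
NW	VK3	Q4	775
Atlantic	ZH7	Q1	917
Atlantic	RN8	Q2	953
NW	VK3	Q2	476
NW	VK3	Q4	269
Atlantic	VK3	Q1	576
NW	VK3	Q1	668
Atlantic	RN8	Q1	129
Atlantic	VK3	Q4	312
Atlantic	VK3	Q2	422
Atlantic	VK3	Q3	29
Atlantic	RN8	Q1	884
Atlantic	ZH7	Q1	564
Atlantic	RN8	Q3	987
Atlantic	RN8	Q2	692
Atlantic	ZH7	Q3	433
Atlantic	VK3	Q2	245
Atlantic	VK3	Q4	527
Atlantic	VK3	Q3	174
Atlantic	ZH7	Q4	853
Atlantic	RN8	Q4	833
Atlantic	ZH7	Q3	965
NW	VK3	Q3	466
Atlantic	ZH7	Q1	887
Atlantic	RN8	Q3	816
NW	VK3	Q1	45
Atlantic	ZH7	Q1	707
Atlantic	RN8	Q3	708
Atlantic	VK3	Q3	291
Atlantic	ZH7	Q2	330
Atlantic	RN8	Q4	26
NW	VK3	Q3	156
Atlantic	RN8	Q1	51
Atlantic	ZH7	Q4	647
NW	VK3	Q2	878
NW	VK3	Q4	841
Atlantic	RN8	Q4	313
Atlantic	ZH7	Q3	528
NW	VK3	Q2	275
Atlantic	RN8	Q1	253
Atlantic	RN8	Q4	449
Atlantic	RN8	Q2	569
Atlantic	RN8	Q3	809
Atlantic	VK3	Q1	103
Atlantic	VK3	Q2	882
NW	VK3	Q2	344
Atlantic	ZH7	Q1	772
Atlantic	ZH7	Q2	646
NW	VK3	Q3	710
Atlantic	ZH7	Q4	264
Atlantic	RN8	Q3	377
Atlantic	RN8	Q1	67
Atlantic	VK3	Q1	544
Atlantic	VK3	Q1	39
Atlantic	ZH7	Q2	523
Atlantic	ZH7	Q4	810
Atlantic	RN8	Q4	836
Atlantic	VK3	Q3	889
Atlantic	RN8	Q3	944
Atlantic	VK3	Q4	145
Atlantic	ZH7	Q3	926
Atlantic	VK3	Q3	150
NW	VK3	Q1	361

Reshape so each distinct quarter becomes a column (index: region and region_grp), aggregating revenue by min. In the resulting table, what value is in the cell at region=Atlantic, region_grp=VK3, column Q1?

Rows with region=Atlantic, region_grp=VK3 and quarter=Q1: revenue values are 830, 674, 576, 103, 544, 39.
min(830, 674, 576, 103, 544, 39) = 39.

39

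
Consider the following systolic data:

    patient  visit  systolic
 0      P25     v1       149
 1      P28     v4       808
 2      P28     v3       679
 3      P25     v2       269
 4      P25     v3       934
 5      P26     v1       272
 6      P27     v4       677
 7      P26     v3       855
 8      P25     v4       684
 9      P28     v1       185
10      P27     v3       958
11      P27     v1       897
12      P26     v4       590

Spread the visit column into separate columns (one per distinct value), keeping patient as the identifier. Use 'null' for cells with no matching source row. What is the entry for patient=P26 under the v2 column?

null

No long-format row has patient=P26 and visit=v2, so the cell is null.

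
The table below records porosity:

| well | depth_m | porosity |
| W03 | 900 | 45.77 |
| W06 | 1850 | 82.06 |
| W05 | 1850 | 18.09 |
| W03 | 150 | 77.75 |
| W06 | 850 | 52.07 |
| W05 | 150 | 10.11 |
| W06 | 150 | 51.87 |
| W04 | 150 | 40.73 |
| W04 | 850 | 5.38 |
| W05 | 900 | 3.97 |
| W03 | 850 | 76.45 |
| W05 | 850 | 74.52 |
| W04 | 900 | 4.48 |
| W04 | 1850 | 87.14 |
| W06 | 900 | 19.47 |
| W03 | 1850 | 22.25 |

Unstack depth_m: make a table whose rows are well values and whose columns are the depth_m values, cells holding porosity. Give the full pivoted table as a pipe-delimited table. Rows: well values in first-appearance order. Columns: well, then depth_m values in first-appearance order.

| well | 900 | 1850 | 150 | 850 |
| W03 | 45.77 | 22.25 | 77.75 | 76.45 |
| W06 | 19.47 | 82.06 | 51.87 | 52.07 |
| W05 | 3.97 | 18.09 | 10.11 | 74.52 |
| W04 | 4.48 | 87.14 | 40.73 | 5.38 |

Columns: well plus the 4 distinct depth_m values (900, 1850, 150, 850).
For example, row W03 column 900 takes porosity=45.77 from the long row (W03, 900).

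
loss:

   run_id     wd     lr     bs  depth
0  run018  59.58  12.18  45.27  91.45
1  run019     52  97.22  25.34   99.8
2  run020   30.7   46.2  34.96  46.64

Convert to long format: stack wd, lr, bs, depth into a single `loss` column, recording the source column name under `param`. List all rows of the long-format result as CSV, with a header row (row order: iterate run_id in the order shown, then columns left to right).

Each (run_id, column) pair becomes one row: 3 × 4 = 12 rows.
For example, (run018, wd) → loss=59.58.

run_id,param,loss
run018,wd,59.58
run018,lr,12.18
run018,bs,45.27
run018,depth,91.45
run019,wd,52
run019,lr,97.22
run019,bs,25.34
run019,depth,99.8
run020,wd,30.7
run020,lr,46.2
run020,bs,34.96
run020,depth,46.64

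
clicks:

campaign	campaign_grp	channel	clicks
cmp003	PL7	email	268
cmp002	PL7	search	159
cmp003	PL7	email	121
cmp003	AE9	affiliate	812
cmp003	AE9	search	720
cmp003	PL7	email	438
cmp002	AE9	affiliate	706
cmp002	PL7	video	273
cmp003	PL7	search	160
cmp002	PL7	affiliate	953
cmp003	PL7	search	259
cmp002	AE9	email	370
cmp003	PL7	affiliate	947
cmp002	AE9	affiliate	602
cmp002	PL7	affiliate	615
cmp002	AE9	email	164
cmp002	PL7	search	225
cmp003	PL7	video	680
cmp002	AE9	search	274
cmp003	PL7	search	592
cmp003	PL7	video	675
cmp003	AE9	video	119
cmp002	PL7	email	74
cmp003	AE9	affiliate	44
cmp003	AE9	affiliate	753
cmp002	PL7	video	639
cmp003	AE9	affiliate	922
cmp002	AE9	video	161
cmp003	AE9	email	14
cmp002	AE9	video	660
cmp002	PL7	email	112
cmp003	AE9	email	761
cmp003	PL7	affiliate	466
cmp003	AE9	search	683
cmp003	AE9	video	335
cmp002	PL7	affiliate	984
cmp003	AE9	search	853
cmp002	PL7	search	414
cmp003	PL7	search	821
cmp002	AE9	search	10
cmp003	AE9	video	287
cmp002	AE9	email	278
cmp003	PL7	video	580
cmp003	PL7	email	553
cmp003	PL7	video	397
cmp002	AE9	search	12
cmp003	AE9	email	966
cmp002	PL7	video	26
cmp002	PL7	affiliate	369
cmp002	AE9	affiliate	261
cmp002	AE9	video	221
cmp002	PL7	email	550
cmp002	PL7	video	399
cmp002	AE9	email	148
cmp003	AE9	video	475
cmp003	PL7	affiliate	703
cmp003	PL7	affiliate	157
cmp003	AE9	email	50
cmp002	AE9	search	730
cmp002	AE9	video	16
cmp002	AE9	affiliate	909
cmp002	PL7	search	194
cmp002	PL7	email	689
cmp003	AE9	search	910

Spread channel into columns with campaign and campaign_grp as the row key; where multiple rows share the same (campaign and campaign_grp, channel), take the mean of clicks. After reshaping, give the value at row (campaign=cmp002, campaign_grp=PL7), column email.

Rows with campaign=cmp002, campaign_grp=PL7 and channel=email: clicks values are 74, 112, 550, 689.
(74 + 112 + 550 + 689) / 4 = 356.25.

356.25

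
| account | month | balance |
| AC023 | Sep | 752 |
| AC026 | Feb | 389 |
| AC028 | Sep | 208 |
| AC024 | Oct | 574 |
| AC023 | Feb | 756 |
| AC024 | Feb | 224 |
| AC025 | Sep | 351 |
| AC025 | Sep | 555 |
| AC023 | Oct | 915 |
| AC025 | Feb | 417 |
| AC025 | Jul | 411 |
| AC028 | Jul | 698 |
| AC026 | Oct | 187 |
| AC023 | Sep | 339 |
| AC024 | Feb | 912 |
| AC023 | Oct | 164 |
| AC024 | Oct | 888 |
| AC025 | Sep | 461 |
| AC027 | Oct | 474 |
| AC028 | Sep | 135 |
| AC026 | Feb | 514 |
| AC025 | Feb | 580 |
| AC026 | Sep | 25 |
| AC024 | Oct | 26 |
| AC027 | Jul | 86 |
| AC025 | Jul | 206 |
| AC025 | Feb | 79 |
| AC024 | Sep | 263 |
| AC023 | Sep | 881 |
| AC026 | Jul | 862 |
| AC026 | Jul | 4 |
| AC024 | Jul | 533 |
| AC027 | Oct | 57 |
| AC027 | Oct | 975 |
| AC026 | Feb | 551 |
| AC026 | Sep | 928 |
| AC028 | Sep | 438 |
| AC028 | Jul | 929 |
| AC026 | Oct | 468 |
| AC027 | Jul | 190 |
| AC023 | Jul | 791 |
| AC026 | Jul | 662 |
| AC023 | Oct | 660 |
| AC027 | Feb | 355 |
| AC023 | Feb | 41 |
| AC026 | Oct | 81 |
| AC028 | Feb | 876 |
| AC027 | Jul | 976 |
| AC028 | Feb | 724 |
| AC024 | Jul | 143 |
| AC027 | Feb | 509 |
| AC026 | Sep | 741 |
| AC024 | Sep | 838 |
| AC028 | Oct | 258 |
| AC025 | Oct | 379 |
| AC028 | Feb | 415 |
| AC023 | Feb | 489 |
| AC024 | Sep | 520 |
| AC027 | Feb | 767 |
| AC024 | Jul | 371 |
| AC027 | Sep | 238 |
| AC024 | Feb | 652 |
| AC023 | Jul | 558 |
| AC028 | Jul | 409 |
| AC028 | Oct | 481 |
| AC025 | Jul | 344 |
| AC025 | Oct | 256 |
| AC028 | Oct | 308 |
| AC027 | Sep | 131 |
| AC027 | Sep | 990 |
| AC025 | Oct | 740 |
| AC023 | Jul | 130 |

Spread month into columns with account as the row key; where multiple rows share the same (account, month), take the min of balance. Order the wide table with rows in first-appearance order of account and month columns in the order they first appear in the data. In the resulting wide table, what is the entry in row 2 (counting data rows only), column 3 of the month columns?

81

With rows in first-appearance order of account, row 2 is account=AC026. month columns in first-appearance order: Sep, Feb, Oct, Jul; column 3 is Oct.
Long rows with account=AC026, month=Oct: min(187, 468, 81) = 81.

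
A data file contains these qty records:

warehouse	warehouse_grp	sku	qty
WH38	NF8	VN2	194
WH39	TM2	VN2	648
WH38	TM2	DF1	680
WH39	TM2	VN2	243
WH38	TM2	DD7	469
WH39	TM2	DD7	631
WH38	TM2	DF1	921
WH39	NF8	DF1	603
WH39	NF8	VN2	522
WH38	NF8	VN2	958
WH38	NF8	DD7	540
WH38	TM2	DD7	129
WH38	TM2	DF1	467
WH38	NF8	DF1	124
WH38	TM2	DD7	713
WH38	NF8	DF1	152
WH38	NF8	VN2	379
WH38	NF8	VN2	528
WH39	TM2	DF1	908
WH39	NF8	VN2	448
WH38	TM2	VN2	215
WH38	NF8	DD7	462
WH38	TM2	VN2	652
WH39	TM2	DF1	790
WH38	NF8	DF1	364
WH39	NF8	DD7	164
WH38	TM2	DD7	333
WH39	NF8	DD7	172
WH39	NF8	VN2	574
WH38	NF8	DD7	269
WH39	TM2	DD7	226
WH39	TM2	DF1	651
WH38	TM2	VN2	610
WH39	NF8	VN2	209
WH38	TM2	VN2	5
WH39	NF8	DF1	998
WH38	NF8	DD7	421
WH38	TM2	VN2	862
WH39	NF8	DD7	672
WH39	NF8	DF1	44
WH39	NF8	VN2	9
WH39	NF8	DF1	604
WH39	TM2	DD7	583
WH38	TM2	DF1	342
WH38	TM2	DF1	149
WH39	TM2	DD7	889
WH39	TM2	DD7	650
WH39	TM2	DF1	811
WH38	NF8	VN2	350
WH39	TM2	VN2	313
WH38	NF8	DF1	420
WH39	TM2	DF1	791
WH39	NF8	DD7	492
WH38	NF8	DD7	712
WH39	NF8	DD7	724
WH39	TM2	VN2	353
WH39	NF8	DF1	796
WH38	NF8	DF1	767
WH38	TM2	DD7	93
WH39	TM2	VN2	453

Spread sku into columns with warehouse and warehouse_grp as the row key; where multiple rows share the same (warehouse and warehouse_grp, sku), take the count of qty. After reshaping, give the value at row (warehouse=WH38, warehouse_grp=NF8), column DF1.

Rows with warehouse=WH38, warehouse_grp=NF8 and sku=DF1: qty values are 124, 152, 364, 420, 767.
5 rows match — count = 5.

5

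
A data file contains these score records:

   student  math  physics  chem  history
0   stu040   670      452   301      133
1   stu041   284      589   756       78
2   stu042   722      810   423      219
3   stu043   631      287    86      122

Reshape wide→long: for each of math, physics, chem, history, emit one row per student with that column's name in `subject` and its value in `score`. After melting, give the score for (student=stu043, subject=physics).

Unpivoting turns each (student, wide-column) pair into one long row.
The wide cell at row stu043, column physics holds 287, so the long row (stu043, physics) has score=287.

287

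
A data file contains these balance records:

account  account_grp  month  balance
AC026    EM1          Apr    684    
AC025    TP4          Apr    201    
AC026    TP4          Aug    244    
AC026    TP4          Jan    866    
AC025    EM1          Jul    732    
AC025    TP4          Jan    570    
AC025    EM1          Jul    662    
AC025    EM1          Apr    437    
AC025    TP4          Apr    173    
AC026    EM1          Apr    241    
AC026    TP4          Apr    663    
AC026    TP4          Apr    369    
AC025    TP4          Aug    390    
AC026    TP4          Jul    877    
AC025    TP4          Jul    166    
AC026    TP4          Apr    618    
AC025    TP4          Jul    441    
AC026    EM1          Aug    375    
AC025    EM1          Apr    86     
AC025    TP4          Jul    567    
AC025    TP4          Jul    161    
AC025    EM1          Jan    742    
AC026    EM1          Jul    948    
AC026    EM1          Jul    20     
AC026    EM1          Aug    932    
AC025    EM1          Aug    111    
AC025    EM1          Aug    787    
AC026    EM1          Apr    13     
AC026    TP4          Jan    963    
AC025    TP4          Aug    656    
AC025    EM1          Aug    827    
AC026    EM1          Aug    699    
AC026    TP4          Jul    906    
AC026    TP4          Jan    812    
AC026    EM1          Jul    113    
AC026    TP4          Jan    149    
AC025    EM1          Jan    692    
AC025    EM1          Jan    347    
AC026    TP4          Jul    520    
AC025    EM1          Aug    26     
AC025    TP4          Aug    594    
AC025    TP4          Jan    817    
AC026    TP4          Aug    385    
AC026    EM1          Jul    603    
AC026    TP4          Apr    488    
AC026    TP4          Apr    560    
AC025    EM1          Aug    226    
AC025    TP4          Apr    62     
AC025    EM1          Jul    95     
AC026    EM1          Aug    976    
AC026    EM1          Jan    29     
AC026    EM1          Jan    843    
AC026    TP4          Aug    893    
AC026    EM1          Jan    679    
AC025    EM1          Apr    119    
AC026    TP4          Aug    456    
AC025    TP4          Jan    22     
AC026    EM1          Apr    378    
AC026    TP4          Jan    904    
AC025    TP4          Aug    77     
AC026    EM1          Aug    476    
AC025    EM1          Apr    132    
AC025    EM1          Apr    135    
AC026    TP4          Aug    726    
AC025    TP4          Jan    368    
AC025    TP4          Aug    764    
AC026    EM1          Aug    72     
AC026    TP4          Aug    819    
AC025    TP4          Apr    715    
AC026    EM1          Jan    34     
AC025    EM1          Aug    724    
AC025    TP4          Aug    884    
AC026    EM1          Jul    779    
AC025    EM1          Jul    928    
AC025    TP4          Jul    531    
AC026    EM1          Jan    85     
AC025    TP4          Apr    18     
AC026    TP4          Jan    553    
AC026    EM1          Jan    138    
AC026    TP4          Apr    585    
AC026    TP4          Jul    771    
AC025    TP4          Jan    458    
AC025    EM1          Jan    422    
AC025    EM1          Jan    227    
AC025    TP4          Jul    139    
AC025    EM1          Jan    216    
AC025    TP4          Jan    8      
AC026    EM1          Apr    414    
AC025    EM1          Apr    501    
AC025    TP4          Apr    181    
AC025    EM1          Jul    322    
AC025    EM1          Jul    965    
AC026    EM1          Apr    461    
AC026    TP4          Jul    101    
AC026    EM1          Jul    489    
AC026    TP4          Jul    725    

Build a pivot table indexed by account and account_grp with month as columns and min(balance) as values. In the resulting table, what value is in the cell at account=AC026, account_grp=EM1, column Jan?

29

Rows with account=AC026, account_grp=EM1 and month=Jan: balance values are 29, 843, 679, 34, 85, 138.
min(29, 843, 679, 34, 85, 138) = 29.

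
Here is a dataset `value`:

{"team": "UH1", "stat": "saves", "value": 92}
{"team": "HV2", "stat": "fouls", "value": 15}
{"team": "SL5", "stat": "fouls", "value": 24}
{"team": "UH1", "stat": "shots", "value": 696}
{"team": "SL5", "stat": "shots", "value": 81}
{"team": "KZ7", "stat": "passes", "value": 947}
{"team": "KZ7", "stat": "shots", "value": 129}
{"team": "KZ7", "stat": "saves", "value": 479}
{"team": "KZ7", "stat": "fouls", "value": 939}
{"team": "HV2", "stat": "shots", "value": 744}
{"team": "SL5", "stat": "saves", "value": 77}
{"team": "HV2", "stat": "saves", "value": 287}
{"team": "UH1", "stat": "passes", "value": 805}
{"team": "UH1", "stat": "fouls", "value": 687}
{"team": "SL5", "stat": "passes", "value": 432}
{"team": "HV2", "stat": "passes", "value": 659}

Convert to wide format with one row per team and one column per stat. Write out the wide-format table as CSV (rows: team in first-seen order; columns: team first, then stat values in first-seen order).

Columns: team plus the 4 distinct stat values (saves, fouls, shots, passes).
For example, row UH1 column saves takes value=92 from the long row (UH1, saves).

team,saves,fouls,shots,passes
UH1,92,687,696,805
HV2,287,15,744,659
SL5,77,24,81,432
KZ7,479,939,129,947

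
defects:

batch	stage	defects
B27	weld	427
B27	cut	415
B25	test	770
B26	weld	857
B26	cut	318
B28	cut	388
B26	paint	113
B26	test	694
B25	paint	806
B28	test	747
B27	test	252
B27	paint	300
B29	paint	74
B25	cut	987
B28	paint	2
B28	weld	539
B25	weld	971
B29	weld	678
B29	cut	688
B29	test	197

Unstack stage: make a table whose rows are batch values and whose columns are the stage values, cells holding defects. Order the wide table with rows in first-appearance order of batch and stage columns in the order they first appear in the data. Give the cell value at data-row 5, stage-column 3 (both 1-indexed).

197

With rows in first-appearance order of batch, row 5 is batch=B29. stage columns in first-appearance order: weld, cut, test, paint; column 3 is test.
Long rows with batch=B29, stage=test: defects = 197.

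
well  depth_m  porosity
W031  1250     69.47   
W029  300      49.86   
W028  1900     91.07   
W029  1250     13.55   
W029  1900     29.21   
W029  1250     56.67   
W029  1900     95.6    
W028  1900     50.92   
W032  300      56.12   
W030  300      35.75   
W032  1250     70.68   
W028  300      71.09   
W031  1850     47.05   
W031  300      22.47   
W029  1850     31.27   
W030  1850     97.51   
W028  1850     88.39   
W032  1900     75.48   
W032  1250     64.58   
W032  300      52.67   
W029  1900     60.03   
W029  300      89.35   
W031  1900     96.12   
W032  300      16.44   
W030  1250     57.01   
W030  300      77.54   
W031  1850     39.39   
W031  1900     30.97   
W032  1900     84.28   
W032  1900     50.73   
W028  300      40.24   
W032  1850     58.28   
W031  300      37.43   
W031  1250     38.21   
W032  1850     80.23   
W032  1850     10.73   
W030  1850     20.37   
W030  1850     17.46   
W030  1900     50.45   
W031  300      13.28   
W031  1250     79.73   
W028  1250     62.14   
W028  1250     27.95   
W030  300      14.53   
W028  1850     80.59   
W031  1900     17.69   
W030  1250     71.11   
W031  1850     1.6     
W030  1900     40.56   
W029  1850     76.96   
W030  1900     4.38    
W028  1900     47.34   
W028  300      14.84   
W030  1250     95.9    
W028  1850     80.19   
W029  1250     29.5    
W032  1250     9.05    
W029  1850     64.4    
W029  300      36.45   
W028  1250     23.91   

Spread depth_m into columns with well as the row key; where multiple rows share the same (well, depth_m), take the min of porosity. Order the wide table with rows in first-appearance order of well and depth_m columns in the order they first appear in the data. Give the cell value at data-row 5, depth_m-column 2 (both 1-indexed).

With rows in first-appearance order of well, row 5 is well=W030. depth_m columns in first-appearance order: 1250, 300, 1900, 1850; column 2 is 300.
Long rows with well=W030, depth_m=300: min(35.75, 77.54, 14.53) = 14.53.

14.53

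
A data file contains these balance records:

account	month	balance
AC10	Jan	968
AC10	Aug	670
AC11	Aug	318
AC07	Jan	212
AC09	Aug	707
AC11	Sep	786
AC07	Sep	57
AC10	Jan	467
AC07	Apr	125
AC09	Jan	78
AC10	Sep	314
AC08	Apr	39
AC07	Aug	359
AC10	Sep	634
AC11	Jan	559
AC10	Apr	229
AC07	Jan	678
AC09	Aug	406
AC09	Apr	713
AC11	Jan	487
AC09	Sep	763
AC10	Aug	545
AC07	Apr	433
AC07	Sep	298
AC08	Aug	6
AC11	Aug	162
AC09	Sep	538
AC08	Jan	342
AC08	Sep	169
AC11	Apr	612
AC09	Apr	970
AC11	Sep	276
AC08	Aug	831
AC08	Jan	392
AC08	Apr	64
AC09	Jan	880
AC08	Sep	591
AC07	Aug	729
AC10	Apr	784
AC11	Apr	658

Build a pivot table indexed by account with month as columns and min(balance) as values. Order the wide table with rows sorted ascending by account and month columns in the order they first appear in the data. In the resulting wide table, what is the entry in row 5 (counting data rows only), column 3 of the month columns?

With rows sorted ascending by account, row 5 is account=AC11. month columns in first-appearance order: Jan, Aug, Sep, Apr; column 3 is Sep.
Long rows with account=AC11, month=Sep: min(786, 276) = 276.

276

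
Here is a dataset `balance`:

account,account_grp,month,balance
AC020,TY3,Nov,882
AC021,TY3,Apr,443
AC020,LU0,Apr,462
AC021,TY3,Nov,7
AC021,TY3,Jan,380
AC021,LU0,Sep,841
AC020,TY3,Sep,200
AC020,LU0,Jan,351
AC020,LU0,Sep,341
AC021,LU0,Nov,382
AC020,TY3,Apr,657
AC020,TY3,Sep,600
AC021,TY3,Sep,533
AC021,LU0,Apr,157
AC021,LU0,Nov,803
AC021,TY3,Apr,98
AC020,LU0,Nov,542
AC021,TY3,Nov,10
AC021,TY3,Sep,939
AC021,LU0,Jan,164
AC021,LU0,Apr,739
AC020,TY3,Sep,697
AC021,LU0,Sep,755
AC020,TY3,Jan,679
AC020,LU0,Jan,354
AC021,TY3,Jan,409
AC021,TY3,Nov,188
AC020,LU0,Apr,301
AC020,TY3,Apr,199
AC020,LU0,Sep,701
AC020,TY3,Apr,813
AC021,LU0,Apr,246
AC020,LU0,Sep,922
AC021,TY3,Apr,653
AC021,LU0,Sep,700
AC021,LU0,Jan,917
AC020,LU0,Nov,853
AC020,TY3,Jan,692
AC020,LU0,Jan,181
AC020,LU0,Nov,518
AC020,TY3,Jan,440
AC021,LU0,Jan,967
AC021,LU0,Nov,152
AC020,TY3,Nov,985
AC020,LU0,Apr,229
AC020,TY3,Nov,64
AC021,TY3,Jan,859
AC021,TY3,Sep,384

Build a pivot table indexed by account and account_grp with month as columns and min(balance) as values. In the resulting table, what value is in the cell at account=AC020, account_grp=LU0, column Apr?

229

Rows with account=AC020, account_grp=LU0 and month=Apr: balance values are 462, 301, 229.
min(462, 301, 229) = 229.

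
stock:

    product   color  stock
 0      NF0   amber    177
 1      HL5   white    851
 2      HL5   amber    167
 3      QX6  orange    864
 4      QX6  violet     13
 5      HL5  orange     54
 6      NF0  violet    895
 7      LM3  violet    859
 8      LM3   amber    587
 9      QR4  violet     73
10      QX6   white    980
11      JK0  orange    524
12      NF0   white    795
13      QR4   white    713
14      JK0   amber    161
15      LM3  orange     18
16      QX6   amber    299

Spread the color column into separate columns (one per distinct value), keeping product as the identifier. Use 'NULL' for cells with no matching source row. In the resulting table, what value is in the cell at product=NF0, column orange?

No long-format row has product=NF0 and color=orange, so the cell is NULL.

NULL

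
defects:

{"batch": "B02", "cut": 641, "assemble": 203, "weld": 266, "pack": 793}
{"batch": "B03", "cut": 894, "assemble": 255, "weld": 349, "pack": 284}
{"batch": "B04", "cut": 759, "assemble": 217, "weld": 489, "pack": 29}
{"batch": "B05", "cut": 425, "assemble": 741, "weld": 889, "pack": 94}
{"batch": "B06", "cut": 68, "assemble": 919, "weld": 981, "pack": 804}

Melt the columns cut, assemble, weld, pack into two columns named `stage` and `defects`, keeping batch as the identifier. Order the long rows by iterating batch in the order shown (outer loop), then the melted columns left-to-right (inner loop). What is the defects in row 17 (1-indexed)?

20 rows total (5 × 4). Row 17: index ⌊(17-1)/4⌋ = 4 into batch → B06; (17-1) mod 4 = 0 into the melted columns → cut.
So row 17 is (B06, cut, 68); defects = 68.

68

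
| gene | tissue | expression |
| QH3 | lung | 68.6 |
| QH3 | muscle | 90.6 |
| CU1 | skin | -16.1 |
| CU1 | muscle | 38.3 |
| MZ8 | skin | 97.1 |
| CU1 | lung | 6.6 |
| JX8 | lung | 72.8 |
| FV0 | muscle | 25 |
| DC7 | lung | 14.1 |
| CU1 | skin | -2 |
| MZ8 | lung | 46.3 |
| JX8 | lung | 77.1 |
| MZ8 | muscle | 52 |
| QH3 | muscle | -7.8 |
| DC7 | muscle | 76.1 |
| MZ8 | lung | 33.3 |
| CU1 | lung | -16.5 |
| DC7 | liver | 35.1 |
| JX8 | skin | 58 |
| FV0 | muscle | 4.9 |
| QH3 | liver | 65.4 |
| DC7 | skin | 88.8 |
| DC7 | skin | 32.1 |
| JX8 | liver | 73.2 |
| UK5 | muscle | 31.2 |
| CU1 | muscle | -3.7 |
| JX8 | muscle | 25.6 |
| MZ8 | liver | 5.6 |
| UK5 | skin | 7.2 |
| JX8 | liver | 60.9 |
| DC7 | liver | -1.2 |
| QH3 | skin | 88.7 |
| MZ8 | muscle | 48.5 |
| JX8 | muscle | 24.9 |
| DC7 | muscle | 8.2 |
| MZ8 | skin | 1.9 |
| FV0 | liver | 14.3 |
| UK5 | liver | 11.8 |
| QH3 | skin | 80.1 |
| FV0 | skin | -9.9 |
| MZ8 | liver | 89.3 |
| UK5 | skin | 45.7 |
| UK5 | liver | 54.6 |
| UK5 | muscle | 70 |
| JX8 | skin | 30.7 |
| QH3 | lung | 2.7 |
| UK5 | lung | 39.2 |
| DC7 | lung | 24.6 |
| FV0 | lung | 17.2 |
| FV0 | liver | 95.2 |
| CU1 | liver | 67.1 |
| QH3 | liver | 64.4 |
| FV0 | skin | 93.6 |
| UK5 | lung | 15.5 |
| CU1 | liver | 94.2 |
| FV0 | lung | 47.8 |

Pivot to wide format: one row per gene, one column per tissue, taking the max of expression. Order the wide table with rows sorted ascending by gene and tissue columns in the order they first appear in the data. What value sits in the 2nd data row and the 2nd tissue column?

76.1

With rows sorted ascending by gene, row 2 is gene=DC7. tissue columns in first-appearance order: lung, muscle, skin, liver; column 2 is muscle.
Long rows with gene=DC7, tissue=muscle: max(76.1, 8.2) = 76.1.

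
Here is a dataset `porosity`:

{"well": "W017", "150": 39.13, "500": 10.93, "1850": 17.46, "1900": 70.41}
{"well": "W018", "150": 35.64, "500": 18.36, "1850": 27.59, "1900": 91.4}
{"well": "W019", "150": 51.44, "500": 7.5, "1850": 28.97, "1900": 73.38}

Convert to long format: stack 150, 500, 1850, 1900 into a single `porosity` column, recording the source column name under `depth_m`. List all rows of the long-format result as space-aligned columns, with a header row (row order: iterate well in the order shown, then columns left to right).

Each (well, column) pair becomes one row: 3 × 4 = 12 rows.
For example, (W017, 150) → porosity=39.13.

well  depth_m  porosity
W017  150      39.13   
W017  500      10.93   
W017  1850     17.46   
W017  1900     70.41   
W018  150      35.64   
W018  500      18.36   
W018  1850     27.59   
W018  1900     91.4    
W019  150      51.44   
W019  500      7.5     
W019  1850     28.97   
W019  1900     73.38   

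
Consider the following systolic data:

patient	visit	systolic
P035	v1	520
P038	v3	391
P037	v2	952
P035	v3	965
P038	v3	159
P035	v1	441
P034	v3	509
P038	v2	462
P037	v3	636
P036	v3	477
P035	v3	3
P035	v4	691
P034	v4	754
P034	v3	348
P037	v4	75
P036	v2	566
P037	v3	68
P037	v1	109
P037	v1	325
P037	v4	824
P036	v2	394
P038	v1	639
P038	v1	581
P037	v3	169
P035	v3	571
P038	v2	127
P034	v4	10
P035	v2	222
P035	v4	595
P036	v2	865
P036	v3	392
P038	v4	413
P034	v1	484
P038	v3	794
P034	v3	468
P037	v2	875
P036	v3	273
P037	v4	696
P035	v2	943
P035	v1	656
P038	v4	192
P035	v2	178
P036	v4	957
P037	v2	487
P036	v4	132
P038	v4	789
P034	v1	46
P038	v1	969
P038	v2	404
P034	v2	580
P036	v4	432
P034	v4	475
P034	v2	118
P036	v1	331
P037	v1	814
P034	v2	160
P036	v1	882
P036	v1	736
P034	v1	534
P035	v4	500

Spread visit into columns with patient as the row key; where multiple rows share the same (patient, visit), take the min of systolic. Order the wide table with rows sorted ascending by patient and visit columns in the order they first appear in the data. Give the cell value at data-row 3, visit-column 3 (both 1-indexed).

394

With rows sorted ascending by patient, row 3 is patient=P036. visit columns in first-appearance order: v1, v3, v2, v4; column 3 is v2.
Long rows with patient=P036, visit=v2: min(566, 394, 865) = 394.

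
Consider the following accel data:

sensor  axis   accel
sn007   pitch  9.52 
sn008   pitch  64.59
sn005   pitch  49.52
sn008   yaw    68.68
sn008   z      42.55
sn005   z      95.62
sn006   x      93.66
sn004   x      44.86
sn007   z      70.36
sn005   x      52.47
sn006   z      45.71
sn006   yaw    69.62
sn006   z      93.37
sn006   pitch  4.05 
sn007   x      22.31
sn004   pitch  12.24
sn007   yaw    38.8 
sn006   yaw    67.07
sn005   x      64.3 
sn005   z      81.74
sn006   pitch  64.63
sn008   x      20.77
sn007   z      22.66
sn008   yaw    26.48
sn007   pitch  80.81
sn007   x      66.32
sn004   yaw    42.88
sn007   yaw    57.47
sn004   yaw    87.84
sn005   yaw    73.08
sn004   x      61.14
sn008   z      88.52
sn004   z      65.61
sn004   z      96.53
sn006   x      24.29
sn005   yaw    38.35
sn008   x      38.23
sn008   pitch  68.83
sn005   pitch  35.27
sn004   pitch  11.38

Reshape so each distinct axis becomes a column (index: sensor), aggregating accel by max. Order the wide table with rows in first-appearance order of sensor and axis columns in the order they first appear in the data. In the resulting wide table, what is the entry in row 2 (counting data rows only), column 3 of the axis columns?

With rows in first-appearance order of sensor, row 2 is sensor=sn008. axis columns in first-appearance order: pitch, yaw, z, x; column 3 is z.
Long rows with sensor=sn008, axis=z: max(42.55, 88.52) = 88.52.

88.52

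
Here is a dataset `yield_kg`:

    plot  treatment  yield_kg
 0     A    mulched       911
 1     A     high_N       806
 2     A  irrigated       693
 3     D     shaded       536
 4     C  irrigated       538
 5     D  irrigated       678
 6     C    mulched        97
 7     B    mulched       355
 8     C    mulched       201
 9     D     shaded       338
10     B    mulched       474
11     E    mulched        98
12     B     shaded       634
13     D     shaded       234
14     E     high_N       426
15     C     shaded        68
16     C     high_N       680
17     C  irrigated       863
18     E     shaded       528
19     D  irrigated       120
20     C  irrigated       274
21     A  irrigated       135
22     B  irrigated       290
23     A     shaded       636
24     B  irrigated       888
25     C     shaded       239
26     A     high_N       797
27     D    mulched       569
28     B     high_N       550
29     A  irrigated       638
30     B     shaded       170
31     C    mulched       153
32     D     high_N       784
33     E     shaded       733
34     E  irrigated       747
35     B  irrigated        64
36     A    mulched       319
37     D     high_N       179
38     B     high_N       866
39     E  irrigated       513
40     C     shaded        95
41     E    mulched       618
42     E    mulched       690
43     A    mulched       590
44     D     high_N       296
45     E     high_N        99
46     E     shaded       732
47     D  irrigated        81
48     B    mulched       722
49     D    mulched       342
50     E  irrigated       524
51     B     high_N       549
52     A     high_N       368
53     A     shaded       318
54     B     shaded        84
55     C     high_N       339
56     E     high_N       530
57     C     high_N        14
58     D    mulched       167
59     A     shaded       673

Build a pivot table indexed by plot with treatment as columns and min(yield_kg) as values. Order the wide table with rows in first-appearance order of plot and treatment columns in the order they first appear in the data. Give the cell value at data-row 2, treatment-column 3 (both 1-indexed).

With rows in first-appearance order of plot, row 2 is plot=D. treatment columns in first-appearance order: mulched, high_N, irrigated, shaded; column 3 is irrigated.
Long rows with plot=D, treatment=irrigated: min(678, 120, 81) = 81.

81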